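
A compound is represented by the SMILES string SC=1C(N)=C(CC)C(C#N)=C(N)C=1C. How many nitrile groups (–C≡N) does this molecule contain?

The nitrile motif appears at heavy-atom position 9 in the SMILES.
Other groups present: 2 primary amine, 1 thiol.
Nitrile count: 1.

1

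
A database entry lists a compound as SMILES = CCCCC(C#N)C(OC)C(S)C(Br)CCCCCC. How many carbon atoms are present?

16

Count every carbon token in the SMILES (each C, including those in ring-closure positions and inside branches).
Carbon count: 16.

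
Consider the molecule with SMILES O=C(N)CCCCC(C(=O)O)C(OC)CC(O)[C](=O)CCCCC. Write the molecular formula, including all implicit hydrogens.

Walk through each heavy atom and fill implicit hydrogens from standard valence (C 4, N 3, O 2, S 2, halogen 1):
  atom 1: O, bond orders sum to 2 (valence 2) → 0 H
  atom 2: C, bond orders sum to 4 (valence 4) → 0 H
  atom 3: N, bond orders sum to 1 (valence 3) → 2 H
  atom 4: C, bond orders sum to 2 (valence 4) → 2 H
  atom 5: C, bond orders sum to 2 (valence 4) → 2 H
  atom 6: C, bond orders sum to 2 (valence 4) → 2 H
  atom 7: C, bond orders sum to 2 (valence 4) → 2 H
  atom 8: C, bond orders sum to 3 (valence 4) → 1 H
  atom 9: C, bond orders sum to 4 (valence 4) → 0 H
  atom 10: O, bond orders sum to 2 (valence 2) → 0 H
  atom 11: O, bond orders sum to 1 (valence 2) → 1 H
  atom 12: C, bond orders sum to 3 (valence 4) → 1 H
  atom 13: O, bond orders sum to 2 (valence 2) → 0 H
  atom 14: C, bond orders sum to 1 (valence 4) → 3 H
  atom 15: C, bond orders sum to 2 (valence 4) → 2 H
  atom 16: C, bond orders sum to 3 (valence 4) → 1 H
  atom 17: O, bond orders sum to 1 (valence 2) → 1 H
  atom 18: C with explicit H count 0
  atom 19: O, bond orders sum to 2 (valence 2) → 0 H
  atom 20: C, bond orders sum to 2 (valence 4) → 2 H
  atom 21: C, bond orders sum to 2 (valence 4) → 2 H
  atom 22: C, bond orders sum to 2 (valence 4) → 2 H
  atom 23: C, bond orders sum to 2 (valence 4) → 2 H
  atom 24: C, bond orders sum to 1 (valence 4) → 3 H
Totals → C:17, H:31, N:1, O:6.

C17H31NO6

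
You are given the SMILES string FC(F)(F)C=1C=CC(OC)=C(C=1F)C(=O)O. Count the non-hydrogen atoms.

Every atom symbol written in the SMILES (organic subset) is one heavy atom; implicit H are not written.
Heavy atoms by element → C:9, F:4, O:3.
Total: 16.

16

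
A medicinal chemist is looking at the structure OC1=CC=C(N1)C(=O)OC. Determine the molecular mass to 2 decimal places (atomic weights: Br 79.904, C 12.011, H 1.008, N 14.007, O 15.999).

141.13 g/mol

First, the molecular formula is C6H7NO3 (counting implicit H from valence).
  C: 6 × 12.011 = 72.066
  H: 7 × 1.008 = 7.056
  N: 1 × 14.007 = 14.007
  O: 3 × 15.999 = 47.997
Sum: 6×12.011 + 7×1.008 + 1×14.007 + 3×15.999 = 141.126 → 141.13 g/mol.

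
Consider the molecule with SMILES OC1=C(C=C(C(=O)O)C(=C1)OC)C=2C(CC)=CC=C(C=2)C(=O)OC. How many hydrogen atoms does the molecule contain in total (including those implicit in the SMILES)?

Walk through each heavy atom and fill implicit hydrogens from standard valence (C 4, N 3, O 2, S 2, halogen 1):
  atom 1: O, bond orders sum to 1 (valence 2) → 1 H
  atom 2: C, bond orders sum to 4 (valence 4) → 0 H
  atom 3: C, bond orders sum to 4 (valence 4) → 0 H
  atom 4: C, bond orders sum to 3 (valence 4) → 1 H
  atom 5: C, bond orders sum to 4 (valence 4) → 0 H
  atom 6: C, bond orders sum to 4 (valence 4) → 0 H
  atom 7: O, bond orders sum to 2 (valence 2) → 0 H
  atom 8: O, bond orders sum to 1 (valence 2) → 1 H
  atom 9: C, bond orders sum to 4 (valence 4) → 0 H
  atom 10: C, bond orders sum to 3 (valence 4) → 1 H
  atom 11: O, bond orders sum to 2 (valence 2) → 0 H
  atom 12: C, bond orders sum to 1 (valence 4) → 3 H
  atom 13: C, bond orders sum to 4 (valence 4) → 0 H
  atom 14: C, bond orders sum to 4 (valence 4) → 0 H
  atom 15: C, bond orders sum to 2 (valence 4) → 2 H
  atom 16: C, bond orders sum to 1 (valence 4) → 3 H
  atom 17: C, bond orders sum to 3 (valence 4) → 1 H
  atom 18: C, bond orders sum to 3 (valence 4) → 1 H
  atom 19: C, bond orders sum to 4 (valence 4) → 0 H
  atom 20: C, bond orders sum to 3 (valence 4) → 1 H
  atom 21: C, bond orders sum to 4 (valence 4) → 0 H
  atom 22: O, bond orders sum to 2 (valence 2) → 0 H
  atom 23: O, bond orders sum to 2 (valence 2) → 0 H
  atom 24: C, bond orders sum to 1 (valence 4) → 3 H
Total hydrogens: 18.

18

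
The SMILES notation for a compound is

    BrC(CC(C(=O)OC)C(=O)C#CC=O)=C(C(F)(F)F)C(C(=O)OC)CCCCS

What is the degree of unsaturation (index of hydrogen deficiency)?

7

Molecular formula: C18H20BrF3O6S.
DoU = (2C + 2 + N − H − X) / 2, where X is the halogen count and O/S are ignored.
    = (2·18 + 2 + 0 − 20 − 4) / 2 = 14 / 2 = 7.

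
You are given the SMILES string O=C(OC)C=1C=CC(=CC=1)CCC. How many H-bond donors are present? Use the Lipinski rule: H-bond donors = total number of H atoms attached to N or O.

Donors: find every N or O and count the H atoms it carries.
  atom 1 (O): bond orders sum to 2 → 0 H
  atom 3 (O): bond orders sum to 2 → 0 H
Lipinski HBD = 0.

0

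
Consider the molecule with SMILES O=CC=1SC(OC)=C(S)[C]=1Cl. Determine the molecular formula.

Walk through each heavy atom and fill implicit hydrogens from standard valence (C 4, N 3, O 2, S 2, halogen 1):
  atom 1: O, bond orders sum to 2 (valence 2) → 0 H
  atom 2: C, bond orders sum to 3 (valence 4) → 1 H
  atom 3: C, bond orders sum to 4 (valence 4) → 0 H
  atom 4: S, bond orders sum to 2 (valence 2) → 0 H
  atom 5: C, bond orders sum to 4 (valence 4) → 0 H
  atom 6: O, bond orders sum to 2 (valence 2) → 0 H
  atom 7: C, bond orders sum to 1 (valence 4) → 3 H
  atom 8: C, bond orders sum to 4 (valence 4) → 0 H
  atom 9: S, bond orders sum to 1 (valence 2) → 1 H
  atom 10: C with explicit H count 0
  atom 11: Cl (halogen, monovalent) → 0 H
Totals → C:6, H:5, Cl:1, O:2, S:2.
In Hill order: C6H5ClO2S2.

C6H5ClO2S2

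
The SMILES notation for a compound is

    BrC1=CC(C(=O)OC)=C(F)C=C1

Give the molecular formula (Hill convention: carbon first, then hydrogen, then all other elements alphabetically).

C8H6BrFO2

Walk through each heavy atom and fill implicit hydrogens from standard valence (C 4, N 3, O 2, S 2, halogen 1):
  atom 1: Br (halogen, monovalent) → 0 H
  atom 2: C, bond orders sum to 4 (valence 4) → 0 H
  atom 3: C, bond orders sum to 3 (valence 4) → 1 H
  atom 4: C, bond orders sum to 4 (valence 4) → 0 H
  atom 5: C, bond orders sum to 4 (valence 4) → 0 H
  atom 6: O, bond orders sum to 2 (valence 2) → 0 H
  atom 7: O, bond orders sum to 2 (valence 2) → 0 H
  atom 8: C, bond orders sum to 1 (valence 4) → 3 H
  atom 9: C, bond orders sum to 4 (valence 4) → 0 H
  atom 10: F (halogen, monovalent) → 0 H
  atom 11: C, bond orders sum to 3 (valence 4) → 1 H
  atom 12: C, bond orders sum to 3 (valence 4) → 1 H
Totals → C:8, H:6, Br:1, F:1, O:2.
In Hill order: C8H6BrFO2.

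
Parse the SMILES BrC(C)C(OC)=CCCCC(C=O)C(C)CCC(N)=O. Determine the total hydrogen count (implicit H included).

26

Walk through each heavy atom and fill implicit hydrogens from standard valence (C 4, N 3, O 2, S 2, halogen 1):
  atom 1: Br (halogen, monovalent) → 0 H
  atom 2: C, bond orders sum to 3 (valence 4) → 1 H
  atom 3: C, bond orders sum to 1 (valence 4) → 3 H
  atom 4: C, bond orders sum to 4 (valence 4) → 0 H
  atom 5: O, bond orders sum to 2 (valence 2) → 0 H
  atom 6: C, bond orders sum to 1 (valence 4) → 3 H
  atom 7: C, bond orders sum to 3 (valence 4) → 1 H
  atom 8: C, bond orders sum to 2 (valence 4) → 2 H
  atom 9: C, bond orders sum to 2 (valence 4) → 2 H
  atom 10: C, bond orders sum to 2 (valence 4) → 2 H
  atom 11: C, bond orders sum to 3 (valence 4) → 1 H
  atom 12: C, bond orders sum to 3 (valence 4) → 1 H
  atom 13: O, bond orders sum to 2 (valence 2) → 0 H
  atom 14: C, bond orders sum to 3 (valence 4) → 1 H
  atom 15: C, bond orders sum to 1 (valence 4) → 3 H
  atom 16: C, bond orders sum to 2 (valence 4) → 2 H
  atom 17: C, bond orders sum to 2 (valence 4) → 2 H
  atom 18: C, bond orders sum to 4 (valence 4) → 0 H
  atom 19: N, bond orders sum to 1 (valence 3) → 2 H
  atom 20: O, bond orders sum to 2 (valence 2) → 0 H
Total hydrogens: 26.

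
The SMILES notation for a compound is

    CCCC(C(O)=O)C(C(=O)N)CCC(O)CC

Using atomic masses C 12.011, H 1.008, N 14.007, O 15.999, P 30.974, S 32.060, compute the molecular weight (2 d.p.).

First, the molecular formula is C12H23NO4 (counting implicit H from valence).
  C: 12 × 12.011 = 144.132
  H: 23 × 1.008 = 23.184
  N: 1 × 14.007 = 14.007
  O: 4 × 15.999 = 63.996
Sum: 12×12.011 + 23×1.008 + 1×14.007 + 4×15.999 = 245.319 → 245.32 g/mol.

245.32 g/mol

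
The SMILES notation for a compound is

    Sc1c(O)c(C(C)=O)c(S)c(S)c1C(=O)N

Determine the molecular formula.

C9H9NO3S3

Walk through each heavy atom and fill implicit hydrogens from standard valence (C 4, N 3, O 2, S 2, halogen 1); for lowercase aromatic atoms, an aromatic c carries 1 H when it has two neighbours and 0 H with three, and aromatic n carries 0 H:
  atom 1: S, bond orders sum to 1 (valence 2) → 1 H
  atom 2: aromatic c, 3 neighbours → 0 H
  atom 3: aromatic c, 3 neighbours → 0 H
  atom 4: O, bond orders sum to 1 (valence 2) → 1 H
  atom 5: aromatic c, 3 neighbours → 0 H
  atom 6: C, bond orders sum to 4 (valence 4) → 0 H
  atom 7: C, bond orders sum to 1 (valence 4) → 3 H
  atom 8: O, bond orders sum to 2 (valence 2) → 0 H
  atom 9: aromatic c, 3 neighbours → 0 H
  atom 10: S, bond orders sum to 1 (valence 2) → 1 H
  atom 11: aromatic c, 3 neighbours → 0 H
  atom 12: S, bond orders sum to 1 (valence 2) → 1 H
  atom 13: aromatic c, 3 neighbours → 0 H
  atom 14: C, bond orders sum to 4 (valence 4) → 0 H
  atom 15: O, bond orders sum to 2 (valence 2) → 0 H
  atom 16: N, bond orders sum to 1 (valence 3) → 2 H
Totals → C:9, H:9, N:1, O:3, S:3.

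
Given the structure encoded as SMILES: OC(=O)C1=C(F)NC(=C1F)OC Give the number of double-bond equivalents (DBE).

Degree of unsaturation = (number of rings) + (number of π bonds).
Ring closures in the SMILES: 1.
π bonds: 3 double bonds (each 1 DoU) → 3 DoU from unsaturation.
Total DoU = 1 + 3 = 4.

4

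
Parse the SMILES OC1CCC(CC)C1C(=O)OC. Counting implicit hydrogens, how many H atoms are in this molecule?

16

Walk through each heavy atom and fill implicit hydrogens from standard valence (C 4, N 3, O 2, S 2, halogen 1):
  atom 1: O, bond orders sum to 1 (valence 2) → 1 H
  atom 2: C, bond orders sum to 3 (valence 4) → 1 H
  atom 3: C, bond orders sum to 2 (valence 4) → 2 H
  atom 4: C, bond orders sum to 2 (valence 4) → 2 H
  atom 5: C, bond orders sum to 3 (valence 4) → 1 H
  atom 6: C, bond orders sum to 2 (valence 4) → 2 H
  atom 7: C, bond orders sum to 1 (valence 4) → 3 H
  atom 8: C, bond orders sum to 3 (valence 4) → 1 H
  atom 9: C, bond orders sum to 4 (valence 4) → 0 H
  atom 10: O, bond orders sum to 2 (valence 2) → 0 H
  atom 11: O, bond orders sum to 2 (valence 2) → 0 H
  atom 12: C, bond orders sum to 1 (valence 4) → 3 H
Total hydrogens: 16.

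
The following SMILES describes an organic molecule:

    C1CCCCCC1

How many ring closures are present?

In SMILES, each pair of matching ring-closure digits denotes one ring-closing bond; the number of such bonds equals the number of independent rings.
Ring-closure bonds here: 1.

1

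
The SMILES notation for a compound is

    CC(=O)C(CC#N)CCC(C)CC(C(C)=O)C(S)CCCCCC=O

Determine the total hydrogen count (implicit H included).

33

Walk through each heavy atom and fill implicit hydrogens from standard valence (C 4, N 3, O 2, S 2, halogen 1):
  atom 1: C, bond orders sum to 1 (valence 4) → 3 H
  atom 2: C, bond orders sum to 4 (valence 4) → 0 H
  atom 3: O, bond orders sum to 2 (valence 2) → 0 H
  atom 4: C, bond orders sum to 3 (valence 4) → 1 H
  atom 5: C, bond orders sum to 2 (valence 4) → 2 H
  atom 6: C, bond orders sum to 4 (valence 4) → 0 H
  atom 7: N, bond orders sum to 3 (valence 3) → 0 H
  atom 8: C, bond orders sum to 2 (valence 4) → 2 H
  atom 9: C, bond orders sum to 2 (valence 4) → 2 H
  atom 10: C, bond orders sum to 3 (valence 4) → 1 H
  atom 11: C, bond orders sum to 1 (valence 4) → 3 H
  atom 12: C, bond orders sum to 2 (valence 4) → 2 H
  atom 13: C, bond orders sum to 3 (valence 4) → 1 H
  atom 14: C, bond orders sum to 4 (valence 4) → 0 H
  atom 15: C, bond orders sum to 1 (valence 4) → 3 H
  atom 16: O, bond orders sum to 2 (valence 2) → 0 H
  atom 17: C, bond orders sum to 3 (valence 4) → 1 H
  atom 18: S, bond orders sum to 1 (valence 2) → 1 H
  atom 19: C, bond orders sum to 2 (valence 4) → 2 H
  atom 20: C, bond orders sum to 2 (valence 4) → 2 H
  atom 21: C, bond orders sum to 2 (valence 4) → 2 H
  atom 22: C, bond orders sum to 2 (valence 4) → 2 H
  atom 23: C, bond orders sum to 2 (valence 4) → 2 H
  atom 24: C, bond orders sum to 3 (valence 4) → 1 H
  atom 25: O, bond orders sum to 2 (valence 2) → 0 H
Total hydrogens: 33.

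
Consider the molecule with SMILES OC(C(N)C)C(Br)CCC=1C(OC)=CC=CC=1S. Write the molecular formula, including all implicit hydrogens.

C13H20BrNO2S

Walk through each heavy atom and fill implicit hydrogens from standard valence (C 4, N 3, O 2, S 2, halogen 1):
  atom 1: O, bond orders sum to 1 (valence 2) → 1 H
  atom 2: C, bond orders sum to 3 (valence 4) → 1 H
  atom 3: C, bond orders sum to 3 (valence 4) → 1 H
  atom 4: N, bond orders sum to 1 (valence 3) → 2 H
  atom 5: C, bond orders sum to 1 (valence 4) → 3 H
  atom 6: C, bond orders sum to 3 (valence 4) → 1 H
  atom 7: Br (halogen, monovalent) → 0 H
  atom 8: C, bond orders sum to 2 (valence 4) → 2 H
  atom 9: C, bond orders sum to 2 (valence 4) → 2 H
  atom 10: C, bond orders sum to 4 (valence 4) → 0 H
  atom 11: C, bond orders sum to 4 (valence 4) → 0 H
  atom 12: O, bond orders sum to 2 (valence 2) → 0 H
  atom 13: C, bond orders sum to 1 (valence 4) → 3 H
  atom 14: C, bond orders sum to 3 (valence 4) → 1 H
  atom 15: C, bond orders sum to 3 (valence 4) → 1 H
  atom 16: C, bond orders sum to 3 (valence 4) → 1 H
  atom 17: C, bond orders sum to 4 (valence 4) → 0 H
  atom 18: S, bond orders sum to 1 (valence 2) → 1 H
Totals → C:13, H:20, Br:1, N:1, O:2, S:1.
In Hill order: C13H20BrNO2S.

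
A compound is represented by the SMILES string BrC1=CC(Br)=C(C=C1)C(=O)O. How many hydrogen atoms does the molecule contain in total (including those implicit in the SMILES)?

Walk through each heavy atom and fill implicit hydrogens from standard valence (C 4, N 3, O 2, S 2, halogen 1):
  atom 1: Br (halogen, monovalent) → 0 H
  atom 2: C, bond orders sum to 4 (valence 4) → 0 H
  atom 3: C, bond orders sum to 3 (valence 4) → 1 H
  atom 4: C, bond orders sum to 4 (valence 4) → 0 H
  atom 5: Br (halogen, monovalent) → 0 H
  atom 6: C, bond orders sum to 4 (valence 4) → 0 H
  atom 7: C, bond orders sum to 3 (valence 4) → 1 H
  atom 8: C, bond orders sum to 3 (valence 4) → 1 H
  atom 9: C, bond orders sum to 4 (valence 4) → 0 H
  atom 10: O, bond orders sum to 2 (valence 2) → 0 H
  atom 11: O, bond orders sum to 1 (valence 2) → 1 H
Total hydrogens: 4.

4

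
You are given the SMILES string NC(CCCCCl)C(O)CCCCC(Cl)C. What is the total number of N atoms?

1

Scan the SMILES for N atoms (remember two-letter symbols like Cl and Br are single atoms).
Nitrogen count: 1.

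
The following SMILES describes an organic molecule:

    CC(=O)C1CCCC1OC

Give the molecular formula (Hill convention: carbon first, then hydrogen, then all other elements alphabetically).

Walk through each heavy atom and fill implicit hydrogens from standard valence (C 4, N 3, O 2, S 2, halogen 1):
  atom 1: C, bond orders sum to 1 (valence 4) → 3 H
  atom 2: C, bond orders sum to 4 (valence 4) → 0 H
  atom 3: O, bond orders sum to 2 (valence 2) → 0 H
  atom 4: C, bond orders sum to 3 (valence 4) → 1 H
  atom 5: C, bond orders sum to 2 (valence 4) → 2 H
  atom 6: C, bond orders sum to 2 (valence 4) → 2 H
  atom 7: C, bond orders sum to 2 (valence 4) → 2 H
  atom 8: C, bond orders sum to 3 (valence 4) → 1 H
  atom 9: O, bond orders sum to 2 (valence 2) → 0 H
  atom 10: C, bond orders sum to 1 (valence 4) → 3 H
Totals → C:8, H:14, O:2.
In Hill order: C8H14O2.

C8H14O2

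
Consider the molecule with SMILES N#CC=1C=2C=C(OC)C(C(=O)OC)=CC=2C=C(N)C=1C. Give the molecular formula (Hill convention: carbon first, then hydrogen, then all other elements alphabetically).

C15H14N2O3

Walk through each heavy atom and fill implicit hydrogens from standard valence (C 4, N 3, O 2, S 2, halogen 1):
  atom 1: N, bond orders sum to 3 (valence 3) → 0 H
  atom 2: C, bond orders sum to 4 (valence 4) → 0 H
  atom 3: C, bond orders sum to 4 (valence 4) → 0 H
  atom 4: C, bond orders sum to 4 (valence 4) → 0 H
  atom 5: C, bond orders sum to 3 (valence 4) → 1 H
  atom 6: C, bond orders sum to 4 (valence 4) → 0 H
  atom 7: O, bond orders sum to 2 (valence 2) → 0 H
  atom 8: C, bond orders sum to 1 (valence 4) → 3 H
  atom 9: C, bond orders sum to 4 (valence 4) → 0 H
  atom 10: C, bond orders sum to 4 (valence 4) → 0 H
  atom 11: O, bond orders sum to 2 (valence 2) → 0 H
  atom 12: O, bond orders sum to 2 (valence 2) → 0 H
  atom 13: C, bond orders sum to 1 (valence 4) → 3 H
  atom 14: C, bond orders sum to 3 (valence 4) → 1 H
  atom 15: C, bond orders sum to 4 (valence 4) → 0 H
  atom 16: C, bond orders sum to 3 (valence 4) → 1 H
  atom 17: C, bond orders sum to 4 (valence 4) → 0 H
  atom 18: N, bond orders sum to 1 (valence 3) → 2 H
  atom 19: C, bond orders sum to 4 (valence 4) → 0 H
  atom 20: C, bond orders sum to 1 (valence 4) → 3 H
Totals → C:15, H:14, N:2, O:3.
In Hill order: C15H14N2O3.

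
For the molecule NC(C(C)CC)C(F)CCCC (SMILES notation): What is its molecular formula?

C10H22FN

Walk through each heavy atom and fill implicit hydrogens from standard valence (C 4, N 3, O 2, S 2, halogen 1):
  atom 1: N, bond orders sum to 1 (valence 3) → 2 H
  atom 2: C, bond orders sum to 3 (valence 4) → 1 H
  atom 3: C, bond orders sum to 3 (valence 4) → 1 H
  atom 4: C, bond orders sum to 1 (valence 4) → 3 H
  atom 5: C, bond orders sum to 2 (valence 4) → 2 H
  atom 6: C, bond orders sum to 1 (valence 4) → 3 H
  atom 7: C, bond orders sum to 3 (valence 4) → 1 H
  atom 8: F (halogen, monovalent) → 0 H
  atom 9: C, bond orders sum to 2 (valence 4) → 2 H
  atom 10: C, bond orders sum to 2 (valence 4) → 2 H
  atom 11: C, bond orders sum to 2 (valence 4) → 2 H
  atom 12: C, bond orders sum to 1 (valence 4) → 3 H
Totals → C:10, H:22, F:1, N:1.
In Hill order: C10H22FN.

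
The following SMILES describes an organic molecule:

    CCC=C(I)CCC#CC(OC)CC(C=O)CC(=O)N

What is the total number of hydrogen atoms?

22

Walk through each heavy atom and fill implicit hydrogens from standard valence (C 4, N 3, O 2, S 2, halogen 1):
  atom 1: C, bond orders sum to 1 (valence 4) → 3 H
  atom 2: C, bond orders sum to 2 (valence 4) → 2 H
  atom 3: C, bond orders sum to 3 (valence 4) → 1 H
  atom 4: C, bond orders sum to 4 (valence 4) → 0 H
  atom 5: I (halogen, monovalent) → 0 H
  atom 6: C, bond orders sum to 2 (valence 4) → 2 H
  atom 7: C, bond orders sum to 2 (valence 4) → 2 H
  atom 8: C, bond orders sum to 4 (valence 4) → 0 H
  atom 9: C, bond orders sum to 4 (valence 4) → 0 H
  atom 10: C, bond orders sum to 3 (valence 4) → 1 H
  atom 11: O, bond orders sum to 2 (valence 2) → 0 H
  atom 12: C, bond orders sum to 1 (valence 4) → 3 H
  atom 13: C, bond orders sum to 2 (valence 4) → 2 H
  atom 14: C, bond orders sum to 3 (valence 4) → 1 H
  atom 15: C, bond orders sum to 3 (valence 4) → 1 H
  atom 16: O, bond orders sum to 2 (valence 2) → 0 H
  atom 17: C, bond orders sum to 2 (valence 4) → 2 H
  atom 18: C, bond orders sum to 4 (valence 4) → 0 H
  atom 19: O, bond orders sum to 2 (valence 2) → 0 H
  atom 20: N, bond orders sum to 1 (valence 3) → 2 H
Total hydrogens: 22.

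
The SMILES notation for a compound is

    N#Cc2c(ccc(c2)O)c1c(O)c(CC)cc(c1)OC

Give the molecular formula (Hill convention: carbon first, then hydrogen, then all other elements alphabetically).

Walk through each heavy atom and fill implicit hydrogens from standard valence (C 4, N 3, O 2, S 2, halogen 1); for lowercase aromatic atoms, an aromatic c carries 1 H when it has two neighbours and 0 H with three, and aromatic n carries 0 H:
  atom 1: N, bond orders sum to 3 (valence 3) → 0 H
  atom 2: C, bond orders sum to 4 (valence 4) → 0 H
  atom 3: aromatic c, 3 neighbours → 0 H
  atom 4: aromatic c, 3 neighbours → 0 H
  atom 5: aromatic c, 2 neighbours → 1 H
  atom 6: aromatic c, 2 neighbours → 1 H
  atom 7: aromatic c, 3 neighbours → 0 H
  atom 8: aromatic c, 2 neighbours → 1 H
  atom 9: O, bond orders sum to 1 (valence 2) → 1 H
  atom 10: aromatic c, 3 neighbours → 0 H
  atom 11: aromatic c, 3 neighbours → 0 H
  atom 12: O, bond orders sum to 1 (valence 2) → 1 H
  atom 13: aromatic c, 3 neighbours → 0 H
  atom 14: C, bond orders sum to 2 (valence 4) → 2 H
  atom 15: C, bond orders sum to 1 (valence 4) → 3 H
  atom 16: aromatic c, 2 neighbours → 1 H
  atom 17: aromatic c, 3 neighbours → 0 H
  atom 18: aromatic c, 2 neighbours → 1 H
  atom 19: O, bond orders sum to 2 (valence 2) → 0 H
  atom 20: C, bond orders sum to 1 (valence 4) → 3 H
Totals → C:16, H:15, N:1, O:3.
In Hill order: C16H15NO3.

C16H15NO3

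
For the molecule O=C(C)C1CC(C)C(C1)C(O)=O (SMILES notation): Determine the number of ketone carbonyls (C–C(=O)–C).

1

The ketone motif appears at heavy-atom position 2 in the SMILES.
Other groups present: 1 carboxylic acid.
Ketone count: 1.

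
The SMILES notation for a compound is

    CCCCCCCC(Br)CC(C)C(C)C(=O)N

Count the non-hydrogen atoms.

17

Every atom symbol written in the SMILES (organic subset) is one heavy atom; implicit H are not written.
Heavy atoms by element → Br:1, C:14, N:1, O:1.
Total: 17.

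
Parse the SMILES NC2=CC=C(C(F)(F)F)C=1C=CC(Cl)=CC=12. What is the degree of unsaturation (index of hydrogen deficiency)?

7

Degree of unsaturation = (number of rings) + (number of π bonds).
Ring closures in the SMILES: 2.
π bonds: 5 double bonds (each 1 DoU) → 5 DoU from unsaturation.
Total DoU = 2 + 5 = 7.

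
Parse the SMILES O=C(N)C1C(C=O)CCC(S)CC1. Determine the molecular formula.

Walk through each heavy atom and fill implicit hydrogens from standard valence (C 4, N 3, O 2, S 2, halogen 1):
  atom 1: O, bond orders sum to 2 (valence 2) → 0 H
  atom 2: C, bond orders sum to 4 (valence 4) → 0 H
  atom 3: N, bond orders sum to 1 (valence 3) → 2 H
  atom 4: C, bond orders sum to 3 (valence 4) → 1 H
  atom 5: C, bond orders sum to 3 (valence 4) → 1 H
  atom 6: C, bond orders sum to 3 (valence 4) → 1 H
  atom 7: O, bond orders sum to 2 (valence 2) → 0 H
  atom 8: C, bond orders sum to 2 (valence 4) → 2 H
  atom 9: C, bond orders sum to 2 (valence 4) → 2 H
  atom 10: C, bond orders sum to 3 (valence 4) → 1 H
  atom 11: S, bond orders sum to 1 (valence 2) → 1 H
  atom 12: C, bond orders sum to 2 (valence 4) → 2 H
  atom 13: C, bond orders sum to 2 (valence 4) → 2 H
Totals → C:9, H:15, N:1, O:2, S:1.

C9H15NO2S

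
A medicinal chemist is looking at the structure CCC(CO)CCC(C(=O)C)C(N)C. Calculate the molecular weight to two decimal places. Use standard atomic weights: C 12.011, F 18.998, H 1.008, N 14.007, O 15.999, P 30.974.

201.31 g/mol

First, the molecular formula is C11H23NO2 (counting implicit H from valence).
  C: 11 × 12.011 = 132.121
  H: 23 × 1.008 = 23.184
  N: 1 × 14.007 = 14.007
  O: 2 × 15.999 = 31.998
Sum: 11×12.011 + 23×1.008 + 1×14.007 + 2×15.999 = 201.310 → 201.31 g/mol.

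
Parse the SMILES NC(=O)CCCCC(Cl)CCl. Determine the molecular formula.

C7H13Cl2NO

Walk through each heavy atom and fill implicit hydrogens from standard valence (C 4, N 3, O 2, S 2, halogen 1):
  atom 1: N, bond orders sum to 1 (valence 3) → 2 H
  atom 2: C, bond orders sum to 4 (valence 4) → 0 H
  atom 3: O, bond orders sum to 2 (valence 2) → 0 H
  atom 4: C, bond orders sum to 2 (valence 4) → 2 H
  atom 5: C, bond orders sum to 2 (valence 4) → 2 H
  atom 6: C, bond orders sum to 2 (valence 4) → 2 H
  atom 7: C, bond orders sum to 2 (valence 4) → 2 H
  atom 8: C, bond orders sum to 3 (valence 4) → 1 H
  atom 9: Cl (halogen, monovalent) → 0 H
  atom 10: C, bond orders sum to 2 (valence 4) → 2 H
  atom 11: Cl (halogen, monovalent) → 0 H
Totals → C:7, H:13, Cl:2, N:1, O:1.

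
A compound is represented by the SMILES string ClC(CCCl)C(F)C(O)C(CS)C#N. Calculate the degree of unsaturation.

2

Molecular formula: C8H12Cl2FNOS.
DoU = (2C + 2 + N − H − X) / 2, where X is the halogen count and O/S are ignored.
    = (2·8 + 2 + 1 − 12 − 3) / 2 = 4 / 2 = 2.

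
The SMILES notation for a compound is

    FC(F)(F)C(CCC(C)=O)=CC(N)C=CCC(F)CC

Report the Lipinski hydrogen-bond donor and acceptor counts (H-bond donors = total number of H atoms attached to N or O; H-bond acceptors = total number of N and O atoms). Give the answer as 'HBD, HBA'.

2, 2

Donors: find every N or O and count the H atoms it carries.
  atom 10 (O): bond orders sum to 2 → 0 H
  atom 13 (N): bond orders sum to 1 → 2 H
Lipinski HBD = 2.
Acceptors: N atoms = 1, O atoms = 1 → HBA = 2.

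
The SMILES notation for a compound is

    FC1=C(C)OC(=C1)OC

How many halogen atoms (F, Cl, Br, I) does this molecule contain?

Halogen atoms appear at heavy-atom position 1 (1×F).
Other groups present: 1 ether.
Halogen count: 1.

1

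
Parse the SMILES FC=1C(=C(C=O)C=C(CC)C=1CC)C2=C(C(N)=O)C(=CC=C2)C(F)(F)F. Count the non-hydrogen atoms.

Every atom symbol written in the SMILES (organic subset) is one heavy atom; implicit H are not written.
Heavy atoms by element → C:19, F:4, N:1, O:2.
Total: 26.

26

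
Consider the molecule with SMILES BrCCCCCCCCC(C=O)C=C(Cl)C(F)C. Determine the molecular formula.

Walk through each heavy atom and fill implicit hydrogens from standard valence (C 4, N 3, O 2, S 2, halogen 1):
  atom 1: Br (halogen, monovalent) → 0 H
  atom 2: C, bond orders sum to 2 (valence 4) → 2 H
  atom 3: C, bond orders sum to 2 (valence 4) → 2 H
  atom 4: C, bond orders sum to 2 (valence 4) → 2 H
  atom 5: C, bond orders sum to 2 (valence 4) → 2 H
  atom 6: C, bond orders sum to 2 (valence 4) → 2 H
  atom 7: C, bond orders sum to 2 (valence 4) → 2 H
  atom 8: C, bond orders sum to 2 (valence 4) → 2 H
  atom 9: C, bond orders sum to 2 (valence 4) → 2 H
  atom 10: C, bond orders sum to 3 (valence 4) → 1 H
  atom 11: C, bond orders sum to 3 (valence 4) → 1 H
  atom 12: O, bond orders sum to 2 (valence 2) → 0 H
  atom 13: C, bond orders sum to 3 (valence 4) → 1 H
  atom 14: C, bond orders sum to 4 (valence 4) → 0 H
  atom 15: Cl (halogen, monovalent) → 0 H
  atom 16: C, bond orders sum to 3 (valence 4) → 1 H
  atom 17: F (halogen, monovalent) → 0 H
  atom 18: C, bond orders sum to 1 (valence 4) → 3 H
Totals → C:14, H:23, Br:1, Cl:1, F:1, O:1.
In Hill order: C14H23BrClFO.

C14H23BrClFO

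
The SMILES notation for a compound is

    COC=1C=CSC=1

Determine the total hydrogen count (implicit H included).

6

Walk through each heavy atom and fill implicit hydrogens from standard valence (C 4, N 3, O 2, S 2, halogen 1):
  atom 1: C, bond orders sum to 1 (valence 4) → 3 H
  atom 2: O, bond orders sum to 2 (valence 2) → 0 H
  atom 3: C, bond orders sum to 4 (valence 4) → 0 H
  atom 4: C, bond orders sum to 3 (valence 4) → 1 H
  atom 5: C, bond orders sum to 3 (valence 4) → 1 H
  atom 6: S, bond orders sum to 2 (valence 2) → 0 H
  atom 7: C, bond orders sum to 3 (valence 4) → 1 H
Total hydrogens: 6.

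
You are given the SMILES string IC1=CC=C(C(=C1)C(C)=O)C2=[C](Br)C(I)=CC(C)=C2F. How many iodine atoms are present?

Scan the SMILES for I atoms (remember two-letter symbols like Cl and Br are single atoms).
Iodine count: 2.

2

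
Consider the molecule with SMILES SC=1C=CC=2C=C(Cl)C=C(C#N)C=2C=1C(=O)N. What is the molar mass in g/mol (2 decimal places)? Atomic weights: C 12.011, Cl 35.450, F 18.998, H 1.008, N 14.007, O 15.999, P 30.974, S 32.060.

262.71 g/mol

First, the molecular formula is C12H7ClN2OS (counting implicit H from valence).
  C: 12 × 12.011 = 144.132
  Cl: 1 × 35.450 = 35.450
  H: 7 × 1.008 = 7.056
  N: 2 × 14.007 = 28.014
  O: 1 × 15.999 = 15.999
  S: 1 × 32.060 = 32.060
Sum: 12×12.011 + 1×35.450 + 7×1.008 + 2×14.007 + 1×15.999 + 1×32.060 = 262.711 → 262.71 g/mol.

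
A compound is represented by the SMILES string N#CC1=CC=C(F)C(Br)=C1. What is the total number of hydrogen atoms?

Walk through each heavy atom and fill implicit hydrogens from standard valence (C 4, N 3, O 2, S 2, halogen 1):
  atom 1: N, bond orders sum to 3 (valence 3) → 0 H
  atom 2: C, bond orders sum to 4 (valence 4) → 0 H
  atom 3: C, bond orders sum to 4 (valence 4) → 0 H
  atom 4: C, bond orders sum to 3 (valence 4) → 1 H
  atom 5: C, bond orders sum to 3 (valence 4) → 1 H
  atom 6: C, bond orders sum to 4 (valence 4) → 0 H
  atom 7: F (halogen, monovalent) → 0 H
  atom 8: C, bond orders sum to 4 (valence 4) → 0 H
  atom 9: Br (halogen, monovalent) → 0 H
  atom 10: C, bond orders sum to 3 (valence 4) → 1 H
Total hydrogens: 3.

3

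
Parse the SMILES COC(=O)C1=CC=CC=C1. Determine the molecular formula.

Walk through each heavy atom and fill implicit hydrogens from standard valence (C 4, N 3, O 2, S 2, halogen 1):
  atom 1: C, bond orders sum to 1 (valence 4) → 3 H
  atom 2: O, bond orders sum to 2 (valence 2) → 0 H
  atom 3: C, bond orders sum to 4 (valence 4) → 0 H
  atom 4: O, bond orders sum to 2 (valence 2) → 0 H
  atom 5: C, bond orders sum to 4 (valence 4) → 0 H
  atom 6: C, bond orders sum to 3 (valence 4) → 1 H
  atom 7: C, bond orders sum to 3 (valence 4) → 1 H
  atom 8: C, bond orders sum to 3 (valence 4) → 1 H
  atom 9: C, bond orders sum to 3 (valence 4) → 1 H
  atom 10: C, bond orders sum to 3 (valence 4) → 1 H
Totals → C:8, H:8, O:2.
In Hill order: C8H8O2.

C8H8O2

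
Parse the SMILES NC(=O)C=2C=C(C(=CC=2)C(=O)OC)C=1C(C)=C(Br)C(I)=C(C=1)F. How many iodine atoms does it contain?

Scan the SMILES for I atoms (remember two-letter symbols like Cl and Br are single atoms).
Iodine count: 1.

1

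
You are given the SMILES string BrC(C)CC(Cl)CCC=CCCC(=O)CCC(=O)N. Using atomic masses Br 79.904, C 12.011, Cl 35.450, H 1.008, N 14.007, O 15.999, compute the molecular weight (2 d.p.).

352.70 g/mol

First, the molecular formula is C14H23BrClNO2 (counting implicit H from valence).
  Br: 1 × 79.904 = 79.904
  C: 14 × 12.011 = 168.154
  Cl: 1 × 35.450 = 35.450
  H: 23 × 1.008 = 23.184
  N: 1 × 14.007 = 14.007
  O: 2 × 15.999 = 31.998
Sum: 1×79.904 + 14×12.011 + 1×35.450 + 23×1.008 + 1×14.007 + 2×15.999 = 352.697 → 352.70 g/mol.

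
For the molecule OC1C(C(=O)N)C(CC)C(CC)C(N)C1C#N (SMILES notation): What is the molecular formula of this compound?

C12H21N3O2

Walk through each heavy atom and fill implicit hydrogens from standard valence (C 4, N 3, O 2, S 2, halogen 1):
  atom 1: O, bond orders sum to 1 (valence 2) → 1 H
  atom 2: C, bond orders sum to 3 (valence 4) → 1 H
  atom 3: C, bond orders sum to 3 (valence 4) → 1 H
  atom 4: C, bond orders sum to 4 (valence 4) → 0 H
  atom 5: O, bond orders sum to 2 (valence 2) → 0 H
  atom 6: N, bond orders sum to 1 (valence 3) → 2 H
  atom 7: C, bond orders sum to 3 (valence 4) → 1 H
  atom 8: C, bond orders sum to 2 (valence 4) → 2 H
  atom 9: C, bond orders sum to 1 (valence 4) → 3 H
  atom 10: C, bond orders sum to 3 (valence 4) → 1 H
  atom 11: C, bond orders sum to 2 (valence 4) → 2 H
  atom 12: C, bond orders sum to 1 (valence 4) → 3 H
  atom 13: C, bond orders sum to 3 (valence 4) → 1 H
  atom 14: N, bond orders sum to 1 (valence 3) → 2 H
  atom 15: C, bond orders sum to 3 (valence 4) → 1 H
  atom 16: C, bond orders sum to 4 (valence 4) → 0 H
  atom 17: N, bond orders sum to 3 (valence 3) → 0 H
Totals → C:12, H:21, N:3, O:2.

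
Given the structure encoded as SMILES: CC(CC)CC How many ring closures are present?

0

In SMILES, each pair of matching ring-closure digits denotes one ring-closing bond; the number of such bonds equals the number of independent rings.
Ring-closure bonds here: 0.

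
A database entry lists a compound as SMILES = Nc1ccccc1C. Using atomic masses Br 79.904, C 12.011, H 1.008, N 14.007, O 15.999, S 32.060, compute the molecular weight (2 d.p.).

First, the molecular formula is C7H9N (counting implicit H from valence).
  C: 7 × 12.011 = 84.077
  H: 9 × 1.008 = 9.072
  N: 1 × 14.007 = 14.007
Sum: 7×12.011 + 9×1.008 + 1×14.007 = 107.156 → 107.16 g/mol.

107.16 g/mol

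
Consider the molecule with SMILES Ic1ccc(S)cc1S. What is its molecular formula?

Walk through each heavy atom and fill implicit hydrogens from standard valence (C 4, N 3, O 2, S 2, halogen 1); for lowercase aromatic atoms, an aromatic c carries 1 H when it has two neighbours and 0 H with three, and aromatic n carries 0 H:
  atom 1: I (halogen, monovalent) → 0 H
  atom 2: aromatic c, 3 neighbours → 0 H
  atom 3: aromatic c, 2 neighbours → 1 H
  atom 4: aromatic c, 2 neighbours → 1 H
  atom 5: aromatic c, 3 neighbours → 0 H
  atom 6: S, bond orders sum to 1 (valence 2) → 1 H
  atom 7: aromatic c, 2 neighbours → 1 H
  atom 8: aromatic c, 3 neighbours → 0 H
  atom 9: S, bond orders sum to 1 (valence 2) → 1 H
Totals → C:6, H:5, I:1, S:2.
In Hill order: C6H5IS2.

C6H5IS2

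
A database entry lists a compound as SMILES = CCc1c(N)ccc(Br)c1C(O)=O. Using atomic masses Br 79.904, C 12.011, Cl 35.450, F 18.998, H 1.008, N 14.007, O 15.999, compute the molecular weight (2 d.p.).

First, the molecular formula is C9H10BrNO2 (counting implicit H from valence).
  Br: 1 × 79.904 = 79.904
  C: 9 × 12.011 = 108.099
  H: 10 × 1.008 = 10.080
  N: 1 × 14.007 = 14.007
  O: 2 × 15.999 = 31.998
Sum: 1×79.904 + 9×12.011 + 10×1.008 + 1×14.007 + 2×15.999 = 244.088 → 244.09 g/mol.

244.09 g/mol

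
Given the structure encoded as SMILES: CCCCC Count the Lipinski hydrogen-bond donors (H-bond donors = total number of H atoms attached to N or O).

0

Donors: find every N or O and count the H atoms it carries.
  (no N or O atoms present)
Lipinski HBD = 0.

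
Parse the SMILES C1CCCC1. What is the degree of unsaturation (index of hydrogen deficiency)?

Molecular formula: C5H10.
DoU = (2C + 2 + N − H − X) / 2, where X is the halogen count and O/S are ignored.
    = (2·5 + 2 + 0 − 10 − 0) / 2 = 2 / 2 = 1.

1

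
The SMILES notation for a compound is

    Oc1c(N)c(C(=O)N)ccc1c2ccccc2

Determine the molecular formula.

C13H12N2O2

Walk through each heavy atom and fill implicit hydrogens from standard valence (C 4, N 3, O 2, S 2, halogen 1); for lowercase aromatic atoms, an aromatic c carries 1 H when it has two neighbours and 0 H with three, and aromatic n carries 0 H:
  atom 1: O, bond orders sum to 1 (valence 2) → 1 H
  atom 2: aromatic c, 3 neighbours → 0 H
  atom 3: aromatic c, 3 neighbours → 0 H
  atom 4: N, bond orders sum to 1 (valence 3) → 2 H
  atom 5: aromatic c, 3 neighbours → 0 H
  atom 6: C, bond orders sum to 4 (valence 4) → 0 H
  atom 7: O, bond orders sum to 2 (valence 2) → 0 H
  atom 8: N, bond orders sum to 1 (valence 3) → 2 H
  atom 9: aromatic c, 2 neighbours → 1 H
  atom 10: aromatic c, 2 neighbours → 1 H
  atom 11: aromatic c, 3 neighbours → 0 H
  atom 12: aromatic c, 3 neighbours → 0 H
  atom 13: aromatic c, 2 neighbours → 1 H
  atom 14: aromatic c, 2 neighbours → 1 H
  atom 15: aromatic c, 2 neighbours → 1 H
  atom 16: aromatic c, 2 neighbours → 1 H
  atom 17: aromatic c, 2 neighbours → 1 H
Totals → C:13, H:12, N:2, O:2.
In Hill order: C13H12N2O2.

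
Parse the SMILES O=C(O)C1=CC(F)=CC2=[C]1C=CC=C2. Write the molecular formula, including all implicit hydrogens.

C11H7FO2

Walk through each heavy atom and fill implicit hydrogens from standard valence (C 4, N 3, O 2, S 2, halogen 1):
  atom 1: O, bond orders sum to 2 (valence 2) → 0 H
  atom 2: C, bond orders sum to 4 (valence 4) → 0 H
  atom 3: O, bond orders sum to 1 (valence 2) → 1 H
  atom 4: C, bond orders sum to 4 (valence 4) → 0 H
  atom 5: C, bond orders sum to 3 (valence 4) → 1 H
  atom 6: C, bond orders sum to 4 (valence 4) → 0 H
  atom 7: F (halogen, monovalent) → 0 H
  atom 8: C, bond orders sum to 3 (valence 4) → 1 H
  atom 9: C, bond orders sum to 4 (valence 4) → 0 H
  atom 10: C with explicit H count 0
  atom 11: C, bond orders sum to 3 (valence 4) → 1 H
  atom 12: C, bond orders sum to 3 (valence 4) → 1 H
  atom 13: C, bond orders sum to 3 (valence 4) → 1 H
  atom 14: C, bond orders sum to 3 (valence 4) → 1 H
Totals → C:11, H:7, F:1, O:2.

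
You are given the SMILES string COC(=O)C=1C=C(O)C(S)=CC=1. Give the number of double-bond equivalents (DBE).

Degree of unsaturation = (number of rings) + (number of π bonds).
Ring closures in the SMILES: 1.
π bonds: 4 double bonds (each 1 DoU) → 4 DoU from unsaturation.
Total DoU = 1 + 4 = 5.

5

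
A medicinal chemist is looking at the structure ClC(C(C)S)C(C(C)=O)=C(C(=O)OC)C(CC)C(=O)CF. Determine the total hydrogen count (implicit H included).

20

Walk through each heavy atom and fill implicit hydrogens from standard valence (C 4, N 3, O 2, S 2, halogen 1):
  atom 1: Cl (halogen, monovalent) → 0 H
  atom 2: C, bond orders sum to 3 (valence 4) → 1 H
  atom 3: C, bond orders sum to 3 (valence 4) → 1 H
  atom 4: C, bond orders sum to 1 (valence 4) → 3 H
  atom 5: S, bond orders sum to 1 (valence 2) → 1 H
  atom 6: C, bond orders sum to 4 (valence 4) → 0 H
  atom 7: C, bond orders sum to 4 (valence 4) → 0 H
  atom 8: C, bond orders sum to 1 (valence 4) → 3 H
  atom 9: O, bond orders sum to 2 (valence 2) → 0 H
  atom 10: C, bond orders sum to 4 (valence 4) → 0 H
  atom 11: C, bond orders sum to 4 (valence 4) → 0 H
  atom 12: O, bond orders sum to 2 (valence 2) → 0 H
  atom 13: O, bond orders sum to 2 (valence 2) → 0 H
  atom 14: C, bond orders sum to 1 (valence 4) → 3 H
  atom 15: C, bond orders sum to 3 (valence 4) → 1 H
  atom 16: C, bond orders sum to 2 (valence 4) → 2 H
  atom 17: C, bond orders sum to 1 (valence 4) → 3 H
  atom 18: C, bond orders sum to 4 (valence 4) → 0 H
  atom 19: O, bond orders sum to 2 (valence 2) → 0 H
  atom 20: C, bond orders sum to 2 (valence 4) → 2 H
  atom 21: F (halogen, monovalent) → 0 H
Total hydrogens: 20.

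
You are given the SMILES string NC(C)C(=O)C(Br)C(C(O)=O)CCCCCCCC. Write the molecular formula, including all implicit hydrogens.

Walk through each heavy atom and fill implicit hydrogens from standard valence (C 4, N 3, O 2, S 2, halogen 1):
  atom 1: N, bond orders sum to 1 (valence 3) → 2 H
  atom 2: C, bond orders sum to 3 (valence 4) → 1 H
  atom 3: C, bond orders sum to 1 (valence 4) → 3 H
  atom 4: C, bond orders sum to 4 (valence 4) → 0 H
  atom 5: O, bond orders sum to 2 (valence 2) → 0 H
  atom 6: C, bond orders sum to 3 (valence 4) → 1 H
  atom 7: Br (halogen, monovalent) → 0 H
  atom 8: C, bond orders sum to 3 (valence 4) → 1 H
  atom 9: C, bond orders sum to 4 (valence 4) → 0 H
  atom 10: O, bond orders sum to 1 (valence 2) → 1 H
  atom 11: O, bond orders sum to 2 (valence 2) → 0 H
  atom 12: C, bond orders sum to 2 (valence 4) → 2 H
  atom 13: C, bond orders sum to 2 (valence 4) → 2 H
  atom 14: C, bond orders sum to 2 (valence 4) → 2 H
  atom 15: C, bond orders sum to 2 (valence 4) → 2 H
  atom 16: C, bond orders sum to 2 (valence 4) → 2 H
  atom 17: C, bond orders sum to 2 (valence 4) → 2 H
  atom 18: C, bond orders sum to 2 (valence 4) → 2 H
  atom 19: C, bond orders sum to 1 (valence 4) → 3 H
Totals → C:14, H:26, Br:1, N:1, O:3.
In Hill order: C14H26BrNO3.

C14H26BrNO3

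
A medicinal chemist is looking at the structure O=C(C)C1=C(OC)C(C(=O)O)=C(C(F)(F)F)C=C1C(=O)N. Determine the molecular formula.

C12H10F3NO5

Walk through each heavy atom and fill implicit hydrogens from standard valence (C 4, N 3, O 2, S 2, halogen 1):
  atom 1: O, bond orders sum to 2 (valence 2) → 0 H
  atom 2: C, bond orders sum to 4 (valence 4) → 0 H
  atom 3: C, bond orders sum to 1 (valence 4) → 3 H
  atom 4: C, bond orders sum to 4 (valence 4) → 0 H
  atom 5: C, bond orders sum to 4 (valence 4) → 0 H
  atom 6: O, bond orders sum to 2 (valence 2) → 0 H
  atom 7: C, bond orders sum to 1 (valence 4) → 3 H
  atom 8: C, bond orders sum to 4 (valence 4) → 0 H
  atom 9: C, bond orders sum to 4 (valence 4) → 0 H
  atom 10: O, bond orders sum to 2 (valence 2) → 0 H
  atom 11: O, bond orders sum to 1 (valence 2) → 1 H
  atom 12: C, bond orders sum to 4 (valence 4) → 0 H
  atom 13: C, bond orders sum to 4 (valence 4) → 0 H
  atom 14: F (halogen, monovalent) → 0 H
  atom 15: F (halogen, monovalent) → 0 H
  atom 16: F (halogen, monovalent) → 0 H
  atom 17: C, bond orders sum to 3 (valence 4) → 1 H
  atom 18: C, bond orders sum to 4 (valence 4) → 0 H
  atom 19: C, bond orders sum to 4 (valence 4) → 0 H
  atom 20: O, bond orders sum to 2 (valence 2) → 0 H
  atom 21: N, bond orders sum to 1 (valence 3) → 2 H
Totals → C:12, H:10, F:3, N:1, O:5.
In Hill order: C12H10F3NO5.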